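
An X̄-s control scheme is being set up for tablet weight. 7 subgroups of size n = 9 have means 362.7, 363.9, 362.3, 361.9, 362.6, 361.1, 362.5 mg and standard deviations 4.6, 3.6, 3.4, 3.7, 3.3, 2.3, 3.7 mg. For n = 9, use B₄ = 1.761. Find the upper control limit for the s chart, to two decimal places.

s̄ = (4.6 + 3.6 + 3.4 + 3.7 + 3.3 + 2.3 + 3.7) / 7 = 3.5143
UCL_s = B₄·s̄ = 1.761 × 3.5143 = 6.1887

6.19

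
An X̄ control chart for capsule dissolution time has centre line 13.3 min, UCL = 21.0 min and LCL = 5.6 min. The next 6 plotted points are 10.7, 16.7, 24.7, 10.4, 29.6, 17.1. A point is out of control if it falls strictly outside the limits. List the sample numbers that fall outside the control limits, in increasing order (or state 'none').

Compare each point to [5.6, 21.0]: sample 3 = 24.7 > UCL; sample 5 = 29.6 > UCL.

3, 5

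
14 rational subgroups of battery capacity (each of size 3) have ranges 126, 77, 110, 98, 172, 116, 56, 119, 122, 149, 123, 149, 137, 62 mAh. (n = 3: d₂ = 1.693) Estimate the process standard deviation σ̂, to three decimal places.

R̄ = (126 + 77 + 110 + 98 + 172 + 116 + 56 + 119 + 122 + 149 + 123 + 149 + 137 + 62) / 14 = 115.4286
σ̂ = R̄ / d₂ = 115.4286 / 1.693 = 68.1799

68.180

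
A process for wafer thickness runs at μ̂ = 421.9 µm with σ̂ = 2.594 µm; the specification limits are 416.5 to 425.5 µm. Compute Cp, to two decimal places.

0.58

Cp = (USL − LSL) / (6σ̂) = (425.5 − 416.5) / (6 × 2.594) = 9.0000 / 15.5640 = 0.5783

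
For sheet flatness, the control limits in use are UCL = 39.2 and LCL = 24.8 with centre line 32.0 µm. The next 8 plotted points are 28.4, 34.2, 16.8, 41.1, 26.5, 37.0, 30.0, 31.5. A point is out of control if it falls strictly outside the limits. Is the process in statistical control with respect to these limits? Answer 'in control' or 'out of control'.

out of control

Compare each point to [24.8, 39.2]: sample 3 = 16.8 < LCL; sample 4 = 41.1 > UCL.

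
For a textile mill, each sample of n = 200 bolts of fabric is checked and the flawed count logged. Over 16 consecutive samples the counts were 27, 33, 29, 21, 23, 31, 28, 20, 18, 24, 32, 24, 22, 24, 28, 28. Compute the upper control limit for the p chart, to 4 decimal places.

0.1998

p̄ = Σdᵢ / (k·n) = 412 / (16 × 200) = 0.12875
UCL = p̄ + 3·√(p̄(1−p̄)/n) = 0.12875 + 3 × √(0.12875×0.87125/200) = 0.12875 + 3 × 0.02368 = 0.19980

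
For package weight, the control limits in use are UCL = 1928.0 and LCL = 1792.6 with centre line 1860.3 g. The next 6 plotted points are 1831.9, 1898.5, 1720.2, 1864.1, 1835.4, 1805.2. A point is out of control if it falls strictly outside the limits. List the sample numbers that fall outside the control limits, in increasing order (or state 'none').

3

Compare each point to [1792.6, 1928.0]: sample 3 = 1720.2 < LCL.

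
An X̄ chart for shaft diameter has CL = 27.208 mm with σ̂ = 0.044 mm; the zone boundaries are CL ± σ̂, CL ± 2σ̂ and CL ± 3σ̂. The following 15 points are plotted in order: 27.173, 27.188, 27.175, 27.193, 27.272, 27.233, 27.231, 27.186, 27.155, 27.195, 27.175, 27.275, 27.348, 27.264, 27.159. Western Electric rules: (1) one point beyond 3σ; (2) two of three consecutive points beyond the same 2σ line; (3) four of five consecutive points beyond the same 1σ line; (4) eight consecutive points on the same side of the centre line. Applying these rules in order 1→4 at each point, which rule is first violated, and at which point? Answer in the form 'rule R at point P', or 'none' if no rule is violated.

Zone of each point (C = within 1σ̂, B = 1σ̂–2σ̂, A = 2σ̂–3σ̂, * = beyond 3σ̂; sign = side of CL): 1:-C, 2:-C, 3:-C, 4:-C, 5:+B, 6:+C, 7:+C, 8:-C, 9:-B, 10:-C, 11:-C, 12:+B, 13:+*, 14:+B, 15:-B
Rule 1 (one point beyond the 3σ limits) is satisfied at point 13.

rule 1 at point 13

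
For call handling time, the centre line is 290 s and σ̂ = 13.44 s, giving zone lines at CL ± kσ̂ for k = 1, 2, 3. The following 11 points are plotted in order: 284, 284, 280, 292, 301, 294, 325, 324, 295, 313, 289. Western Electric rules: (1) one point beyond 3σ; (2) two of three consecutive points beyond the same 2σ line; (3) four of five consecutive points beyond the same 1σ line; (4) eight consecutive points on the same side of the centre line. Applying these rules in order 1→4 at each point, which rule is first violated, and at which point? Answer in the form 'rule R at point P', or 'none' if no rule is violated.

rule 2 at point 8

Zone of each point (C = within 1σ̂, B = 1σ̂–2σ̂, A = 2σ̂–3σ̂, * = beyond 3σ̂; sign = side of CL): 1:-C, 2:-C, 3:-C, 4:+C, 5:+C, 6:+C, 7:+A, 8:+A, 9:+C, 10:+B, 11:-C
Rule 2 (two of three consecutive points beyond the same 2σ limit) is satisfied at point 8.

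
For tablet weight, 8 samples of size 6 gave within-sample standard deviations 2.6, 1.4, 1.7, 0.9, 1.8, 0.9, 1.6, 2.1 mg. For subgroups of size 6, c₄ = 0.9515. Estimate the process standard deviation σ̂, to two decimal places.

1.71

s̄ = (2.6 + 1.4 + 1.7 + 0.9 + 1.8 + 0.9 + 1.6 + 2.1) / 8 = 1.6250
σ̂ = s̄ / c₄ = 1.6250 / 0.9515 = 1.7078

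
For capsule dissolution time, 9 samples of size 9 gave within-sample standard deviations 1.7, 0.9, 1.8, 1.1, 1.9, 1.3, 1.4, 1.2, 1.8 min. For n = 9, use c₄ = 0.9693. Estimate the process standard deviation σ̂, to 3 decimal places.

s̄ = (1.7 + 0.9 + 1.8 + 1.1 + 1.9 + 1.3 + 1.4 + 1.2 + 1.8) / 9 = 1.4556
σ̂ = s̄ / c₄ = 1.4556 / 0.9693 = 1.5017

1.502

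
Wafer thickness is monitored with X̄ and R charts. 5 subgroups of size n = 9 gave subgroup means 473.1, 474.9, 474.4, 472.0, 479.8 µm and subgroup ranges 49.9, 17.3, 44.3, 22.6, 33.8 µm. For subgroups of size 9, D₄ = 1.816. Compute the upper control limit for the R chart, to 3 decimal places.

R̄ = (49.9 + 17.3 + 44.3 + 22.6 + 33.8) / 5 = 167.9000 / 5 = 33.5800
UCL_R = D₄·R̄ = 1.816 × 33.5800 = 60.9813

60.981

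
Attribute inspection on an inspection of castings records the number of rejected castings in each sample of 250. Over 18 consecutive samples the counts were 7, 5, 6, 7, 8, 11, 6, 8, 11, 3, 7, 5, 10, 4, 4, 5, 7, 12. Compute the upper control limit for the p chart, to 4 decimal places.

0.0593

p̄ = Σdᵢ / (k·n) = 126 / (18 × 250) = 0.02800
UCL = p̄ + 3·√(p̄(1−p̄)/n) = 0.02800 + 3 × √(0.02800×0.97200/250) = 0.02800 + 3 × 0.01043 = 0.05930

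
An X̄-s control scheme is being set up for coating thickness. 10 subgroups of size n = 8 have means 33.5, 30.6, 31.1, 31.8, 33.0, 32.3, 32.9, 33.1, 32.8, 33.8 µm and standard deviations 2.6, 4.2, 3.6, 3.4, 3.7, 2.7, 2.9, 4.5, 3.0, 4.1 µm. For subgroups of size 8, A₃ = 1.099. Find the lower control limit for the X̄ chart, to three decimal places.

X̄̄ = (33.5 + 30.6 + 31.1 + 31.8 + 33.0 + 32.3 + 32.9 + 33.1 + 32.8 + 33.8) / 10 = 32.4900
s̄ = (2.6 + 4.2 + 3.6 + 3.4 + 3.7 + 2.7 + 2.9 + 4.5 + 3.0 + 4.1) / 10 = 3.4700
LCL = X̄̄ − A₃·s̄ = 32.4900 − 1.099 × 3.4700 = 28.6765

28.676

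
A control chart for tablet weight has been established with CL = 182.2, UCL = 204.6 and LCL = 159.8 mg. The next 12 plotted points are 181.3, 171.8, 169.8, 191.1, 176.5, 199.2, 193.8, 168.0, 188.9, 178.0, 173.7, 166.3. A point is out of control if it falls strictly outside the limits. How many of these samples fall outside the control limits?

All 12 points lie within [159.8, 204.6].

0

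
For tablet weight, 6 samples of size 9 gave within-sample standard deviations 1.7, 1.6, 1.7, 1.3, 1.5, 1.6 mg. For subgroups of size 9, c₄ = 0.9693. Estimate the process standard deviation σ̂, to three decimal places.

s̄ = (1.7 + 1.6 + 1.7 + 1.3 + 1.5 + 1.6) / 6 = 1.5667
σ̂ = s̄ / c₄ = 1.5667 / 0.9693 = 1.6163

1.616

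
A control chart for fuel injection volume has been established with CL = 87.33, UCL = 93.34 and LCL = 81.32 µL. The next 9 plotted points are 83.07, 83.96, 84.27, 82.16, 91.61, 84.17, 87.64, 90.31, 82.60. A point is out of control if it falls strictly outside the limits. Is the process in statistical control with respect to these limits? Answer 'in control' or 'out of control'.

in control

All 9 points lie within [81.32, 93.34].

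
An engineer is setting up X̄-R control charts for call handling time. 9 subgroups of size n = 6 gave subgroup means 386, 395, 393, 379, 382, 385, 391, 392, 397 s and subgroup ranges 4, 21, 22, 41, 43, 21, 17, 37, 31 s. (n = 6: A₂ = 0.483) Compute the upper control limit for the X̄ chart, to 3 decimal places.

401.608

X̄̄ = (386 + 395 + 393 + 379 + 382 + 385 + 391 + 392 + 397) / 9 = 3500.0000 / 9 = 388.8889
R̄ = (4 + 21 + 22 + 41 + 43 + 21 + 17 + 37 + 31) / 9 = 237.0000 / 9 = 26.3333
UCL = X̄̄ + A₂·R̄ = 388.8889 + 0.483 × 26.3333 = 401.6079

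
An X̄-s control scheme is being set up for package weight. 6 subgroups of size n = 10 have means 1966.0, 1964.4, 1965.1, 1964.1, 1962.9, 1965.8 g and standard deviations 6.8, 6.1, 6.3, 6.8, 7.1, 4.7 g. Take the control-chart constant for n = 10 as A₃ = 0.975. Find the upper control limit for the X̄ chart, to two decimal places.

1970.86

X̄̄ = (1966.0 + 1964.4 + 1965.1 + 1964.1 + 1962.9 + 1965.8) / 6 = 1964.7167
s̄ = (6.8 + 6.1 + 6.3 + 6.8 + 7.1 + 4.7) / 6 = 6.3000
UCL = X̄̄ + A₃·s̄ = 1964.7167 + 0.975 × 6.3000 = 1970.8592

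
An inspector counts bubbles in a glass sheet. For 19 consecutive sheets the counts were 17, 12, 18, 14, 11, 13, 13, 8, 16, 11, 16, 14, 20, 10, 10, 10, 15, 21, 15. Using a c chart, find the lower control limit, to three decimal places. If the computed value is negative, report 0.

2.712

c̄ = (17 + 12 + 18 + 14 + 11 + 13 + 13 + 8 + 16 + 11 + 16 + 14 + 20 + 10 + 10 + 10 + 15 + 21 + 15) / 19 = 264 / 19 = 13.8947
LCL = c̄ − 3√c̄ = 13.8947 − 3 × 3.7276 = 2.7120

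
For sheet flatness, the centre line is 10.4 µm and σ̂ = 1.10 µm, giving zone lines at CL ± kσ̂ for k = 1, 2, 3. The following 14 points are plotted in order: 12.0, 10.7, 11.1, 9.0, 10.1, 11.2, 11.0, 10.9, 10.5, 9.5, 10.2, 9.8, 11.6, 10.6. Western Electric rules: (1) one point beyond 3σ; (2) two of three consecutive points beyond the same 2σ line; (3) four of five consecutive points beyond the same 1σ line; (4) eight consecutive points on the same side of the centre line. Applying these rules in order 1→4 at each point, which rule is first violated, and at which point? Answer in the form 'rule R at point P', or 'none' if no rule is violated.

Zone of each point (C = within 1σ̂, B = 1σ̂–2σ̂, A = 2σ̂–3σ̂, * = beyond 3σ̂; sign = side of CL): 1:+B, 2:+C, 3:+C, 4:-B, 5:-C, 6:+C, 7:+C, 8:+C, 9:+C, 10:-C, 11:-C, 12:-C, 13:+B, 14:+C
No rule fires across all 14 points.

none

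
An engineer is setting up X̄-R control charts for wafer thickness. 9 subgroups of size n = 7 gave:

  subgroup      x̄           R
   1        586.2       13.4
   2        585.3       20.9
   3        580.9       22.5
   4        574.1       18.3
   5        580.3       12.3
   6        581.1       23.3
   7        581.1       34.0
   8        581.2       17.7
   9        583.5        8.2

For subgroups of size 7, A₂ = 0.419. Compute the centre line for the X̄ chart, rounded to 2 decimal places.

581.52

X̄̄ = (586.2 + 585.3 + 580.9 + 574.1 + 580.3 + 581.1 + 581.1 + 581.2 + 583.5) / 9 = 5233.7000 / 9 = 581.5222
CL = X̄̄ = 581.5222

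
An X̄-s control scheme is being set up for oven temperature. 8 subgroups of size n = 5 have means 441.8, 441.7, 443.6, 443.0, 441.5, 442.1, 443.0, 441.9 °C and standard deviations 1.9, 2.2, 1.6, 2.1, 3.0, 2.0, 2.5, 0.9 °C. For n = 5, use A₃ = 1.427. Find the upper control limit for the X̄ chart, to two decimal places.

445.21

X̄̄ = (441.8 + 441.7 + 443.6 + 443.0 + 441.5 + 442.1 + 443.0 + 441.9) / 8 = 442.3250
s̄ = (1.9 + 2.2 + 1.6 + 2.1 + 3.0 + 2.0 + 2.5 + 0.9) / 8 = 2.0250
UCL = X̄̄ + A₃·s̄ = 442.3250 + 1.427 × 2.0250 = 445.2147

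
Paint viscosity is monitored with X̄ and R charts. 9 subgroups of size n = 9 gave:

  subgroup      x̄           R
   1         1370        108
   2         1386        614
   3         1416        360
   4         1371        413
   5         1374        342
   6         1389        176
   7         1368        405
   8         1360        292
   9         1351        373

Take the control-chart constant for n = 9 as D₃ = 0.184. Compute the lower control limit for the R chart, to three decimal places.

63.030

R̄ = (108 + 614 + 360 + 413 + 342 + 176 + 405 + 292 + 373) / 9 = 3083.0000 / 9 = 342.5556
LCL_R = D₃·R̄ = 0.184 × 342.5556 = 63.0302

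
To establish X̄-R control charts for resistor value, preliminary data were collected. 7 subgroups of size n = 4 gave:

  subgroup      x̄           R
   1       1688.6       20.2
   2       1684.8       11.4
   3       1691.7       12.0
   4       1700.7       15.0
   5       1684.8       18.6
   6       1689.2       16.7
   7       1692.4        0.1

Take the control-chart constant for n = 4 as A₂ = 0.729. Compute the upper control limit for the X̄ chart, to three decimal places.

X̄̄ = (1688.6 + 1684.8 + 1691.7 + 1700.7 + 1684.8 + 1689.2 + 1692.4) / 7 = 11832.2000 / 7 = 1690.3143
R̄ = (20.2 + 11.4 + 12.0 + 15.0 + 18.6 + 16.7 + 0.1) / 7 = 94.0000 / 7 = 13.4286
UCL = X̄̄ + A₂·R̄ = 1690.3143 + 0.729 × 13.4286 = 1700.1037

1700.104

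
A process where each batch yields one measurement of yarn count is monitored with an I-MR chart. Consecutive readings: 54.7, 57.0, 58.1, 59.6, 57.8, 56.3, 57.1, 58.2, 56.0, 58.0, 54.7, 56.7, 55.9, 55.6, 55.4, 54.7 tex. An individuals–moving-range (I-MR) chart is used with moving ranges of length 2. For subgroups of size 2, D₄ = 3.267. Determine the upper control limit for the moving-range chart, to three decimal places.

Moving ranges: 2.3, 1.1, 1.5, 1.8, 1.5, 0.8, 1.1, 2.2, 2.0, 3.3, 2.0, 0.8, 0.3, 0.2, 0.7; M̄R̄ = 21.6000 / 15 = 1.4400
UCL_MR = D₄·M̄R̄ = 3.267 × 1.4400 = 4.7045

4.704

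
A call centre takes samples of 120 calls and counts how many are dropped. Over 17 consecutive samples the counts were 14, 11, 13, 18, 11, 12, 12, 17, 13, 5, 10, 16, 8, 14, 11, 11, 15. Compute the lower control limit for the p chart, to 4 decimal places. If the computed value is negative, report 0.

p̄ = Σdᵢ / (k·n) = 211 / (17 × 120) = 0.10343
LCL = p̄ − 3·√(p̄(1−p̄)/n) = 0.10343 − 3 × 0.02780 = 0.02003

0.0200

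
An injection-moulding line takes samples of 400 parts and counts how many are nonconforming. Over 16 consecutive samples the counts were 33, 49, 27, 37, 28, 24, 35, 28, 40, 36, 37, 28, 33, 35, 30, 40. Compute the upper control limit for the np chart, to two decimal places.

50.43

p̄ = Σdᵢ / (k·n) = 540 / (16 × 400) = 0.08438
UCL = np̄ + 3·√(np̄(1−p̄)) = 33.7500 + 3 × √(33.7500×0.91563) = 33.7500 + 3 × 5.5590 = 50.4270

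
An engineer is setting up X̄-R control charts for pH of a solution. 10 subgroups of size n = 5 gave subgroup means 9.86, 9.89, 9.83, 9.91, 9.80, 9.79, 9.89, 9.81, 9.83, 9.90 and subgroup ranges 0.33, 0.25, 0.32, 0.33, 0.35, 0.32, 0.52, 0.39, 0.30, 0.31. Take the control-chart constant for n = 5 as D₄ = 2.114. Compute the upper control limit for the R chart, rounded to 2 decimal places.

R̄ = (0.33 + 0.25 + 0.32 + 0.33 + 0.35 + 0.32 + 0.52 + 0.39 + 0.30 + 0.31) / 10 = 3.4200 / 10 = 0.3420
UCL_R = D₄·R̄ = 2.114 × 0.3420 = 0.7230

0.72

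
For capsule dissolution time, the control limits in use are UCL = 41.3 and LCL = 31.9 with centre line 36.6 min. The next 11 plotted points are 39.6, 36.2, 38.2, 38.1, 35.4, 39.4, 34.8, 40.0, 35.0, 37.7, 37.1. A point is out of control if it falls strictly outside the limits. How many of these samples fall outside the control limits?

0

All 11 points lie within [31.9, 41.3].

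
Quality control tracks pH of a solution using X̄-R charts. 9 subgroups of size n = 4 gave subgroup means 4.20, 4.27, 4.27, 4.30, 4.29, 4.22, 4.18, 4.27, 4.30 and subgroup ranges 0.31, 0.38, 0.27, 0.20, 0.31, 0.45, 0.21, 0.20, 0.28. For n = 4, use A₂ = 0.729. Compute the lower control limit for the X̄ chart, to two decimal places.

X̄̄ = (4.20 + 4.27 + 4.27 + 4.30 + 4.29 + 4.22 + 4.18 + 4.27 + 4.30) / 9 = 38.3000 / 9 = 4.2556
R̄ = (0.31 + 0.38 + 0.27 + 0.20 + 0.31 + 0.45 + 0.21 + 0.20 + 0.28) / 9 = 2.6100 / 9 = 0.2900
LCL = X̄̄ − A₂·R̄ = 4.2556 − 0.729 × 0.2900 = 4.0441

4.04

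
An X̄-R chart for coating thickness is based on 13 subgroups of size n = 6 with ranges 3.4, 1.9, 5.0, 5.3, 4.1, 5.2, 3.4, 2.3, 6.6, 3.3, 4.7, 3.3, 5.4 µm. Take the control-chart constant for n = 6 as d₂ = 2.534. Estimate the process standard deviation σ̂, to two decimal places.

R̄ = (3.4 + 1.9 + 5.0 + 5.3 + 4.1 + 5.2 + 3.4 + 2.3 + 6.6 + 3.3 + 4.7 + 3.3 + 5.4) / 13 = 4.1462
σ̂ = R̄ / d₂ = 4.1462 / 2.534 = 1.6362

1.64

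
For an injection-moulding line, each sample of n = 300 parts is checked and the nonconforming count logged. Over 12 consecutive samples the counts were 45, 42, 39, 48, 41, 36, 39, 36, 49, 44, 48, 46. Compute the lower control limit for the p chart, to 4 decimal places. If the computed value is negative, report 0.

0.0820

p̄ = Σdᵢ / (k·n) = 513 / (12 × 300) = 0.14250
LCL = p̄ − 3·√(p̄(1−p̄)/n) = 0.14250 − 3 × 0.02018 = 0.08195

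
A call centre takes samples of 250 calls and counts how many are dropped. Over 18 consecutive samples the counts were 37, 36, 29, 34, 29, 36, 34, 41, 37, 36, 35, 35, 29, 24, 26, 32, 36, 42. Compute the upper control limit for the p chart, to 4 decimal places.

p̄ = Σdᵢ / (k·n) = 608 / (18 × 250) = 0.13511
UCL = p̄ + 3·√(p̄(1−p̄)/n) = 0.13511 + 3 × √(0.13511×0.86489/250) = 0.13511 + 3 × 0.02162 = 0.19997

0.2000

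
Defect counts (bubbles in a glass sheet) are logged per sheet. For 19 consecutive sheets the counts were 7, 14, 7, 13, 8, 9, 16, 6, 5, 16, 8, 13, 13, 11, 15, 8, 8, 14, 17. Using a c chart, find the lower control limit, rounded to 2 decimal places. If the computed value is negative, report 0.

1.02

c̄ = (7 + 14 + 7 + 13 + 8 + 9 + 16 + 6 + 5 + 16 + 8 + 13 + 13 + 11 + 15 + 8 + 8 + 14 + 17) / 19 = 208 / 19 = 10.9474
LCL = c̄ − 3√c̄ = 10.9474 − 3 × 3.3087 = 1.0213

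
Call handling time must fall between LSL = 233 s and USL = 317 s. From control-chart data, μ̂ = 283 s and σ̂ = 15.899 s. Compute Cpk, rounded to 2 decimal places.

0.71

Cpu = (USL − μ̂) / (3σ̂) = (317 − 283) / (3 × 15.899) = 0.7128; Cpl = (μ̂ − LSL) / (3σ̂) = (283 − 233) / (3 × 15.899) = 1.0483; Cpk = min(Cpu, Cpl) = 0.7128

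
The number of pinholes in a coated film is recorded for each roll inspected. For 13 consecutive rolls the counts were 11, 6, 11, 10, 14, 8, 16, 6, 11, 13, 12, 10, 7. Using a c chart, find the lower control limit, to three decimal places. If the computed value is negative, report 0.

c̄ = (11 + 6 + 11 + 10 + 14 + 8 + 16 + 6 + 11 + 13 + 12 + 10 + 7) / 13 = 135 / 13 = 10.3846
LCL = c̄ − 3√c̄ = 10.3846 − 3 × 3.2225 = 0.7171

0.717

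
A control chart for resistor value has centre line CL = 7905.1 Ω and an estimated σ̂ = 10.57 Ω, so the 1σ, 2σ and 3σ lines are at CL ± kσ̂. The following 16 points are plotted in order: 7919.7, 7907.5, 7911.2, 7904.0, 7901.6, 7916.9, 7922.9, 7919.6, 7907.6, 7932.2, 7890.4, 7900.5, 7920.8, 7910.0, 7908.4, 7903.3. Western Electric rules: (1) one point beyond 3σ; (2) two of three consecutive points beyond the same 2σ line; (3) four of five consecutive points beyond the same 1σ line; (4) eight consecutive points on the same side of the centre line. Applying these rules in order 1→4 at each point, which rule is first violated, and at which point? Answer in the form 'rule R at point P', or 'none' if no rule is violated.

Zone of each point (C = within 1σ̂, B = 1σ̂–2σ̂, A = 2σ̂–3σ̂, * = beyond 3σ̂; sign = side of CL): 1:+B, 2:+C, 3:+C, 4:-C, 5:-C, 6:+B, 7:+B, 8:+B, 9:+C, 10:+A, 11:-B, 12:-C, 13:+B, 14:+C, 15:+C, 16:-C
Rule 3 (four of five consecutive points beyond the same 1σ limit) is satisfied at point 10.

rule 3 at point 10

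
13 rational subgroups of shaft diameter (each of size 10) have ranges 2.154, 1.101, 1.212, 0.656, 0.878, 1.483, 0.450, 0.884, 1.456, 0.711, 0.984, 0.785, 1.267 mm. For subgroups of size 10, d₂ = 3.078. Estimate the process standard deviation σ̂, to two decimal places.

R̄ = (2.154 + 1.101 + 1.212 + 0.656 + 0.878 + 1.483 + 0.450 + 0.884 + 1.456 + 0.711 + 0.984 + 0.785 + 1.267) / 13 = 1.0785
σ̂ = R̄ / d₂ = 1.0785 / 3.078 = 0.3504

0.35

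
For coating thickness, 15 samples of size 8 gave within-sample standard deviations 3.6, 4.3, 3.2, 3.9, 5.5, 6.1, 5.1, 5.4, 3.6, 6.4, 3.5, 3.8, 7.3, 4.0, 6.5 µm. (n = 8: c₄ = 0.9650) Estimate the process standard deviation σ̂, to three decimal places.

s̄ = (3.6 + 4.3 + 3.2 + 3.9 + 5.5 + 6.1 + 5.1 + 5.4 + 3.6 + 6.4 + 3.5 + 3.8 + 7.3 + 4.0 + 6.5) / 15 = 4.8133
σ̂ = s̄ / c₄ = 4.8133 / 0.9650 = 4.9879

4.988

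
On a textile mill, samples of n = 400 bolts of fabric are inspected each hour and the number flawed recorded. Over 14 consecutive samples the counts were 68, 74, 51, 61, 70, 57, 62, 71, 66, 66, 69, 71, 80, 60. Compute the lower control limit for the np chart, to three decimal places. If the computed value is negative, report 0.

43.853

p̄ = Σdᵢ / (k·n) = 926 / (14 × 400) = 0.16536
LCL = np̄ − 3·√(np̄(1−p̄)) = 66.1429 − 3 × 7.4301 = 43.8527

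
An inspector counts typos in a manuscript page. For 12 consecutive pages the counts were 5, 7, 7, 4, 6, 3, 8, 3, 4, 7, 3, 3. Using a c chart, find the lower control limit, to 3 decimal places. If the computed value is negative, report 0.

c̄ = (5 + 7 + 7 + 4 + 6 + 3 + 8 + 3 + 4 + 7 + 3 + 3) / 12 = 60 / 12 = 5.0000
LCL = c̄ − 3√c̄ = 5.0000 − 3 × 2.2361 = -1.7082 → 0 (cannot be negative)

0.000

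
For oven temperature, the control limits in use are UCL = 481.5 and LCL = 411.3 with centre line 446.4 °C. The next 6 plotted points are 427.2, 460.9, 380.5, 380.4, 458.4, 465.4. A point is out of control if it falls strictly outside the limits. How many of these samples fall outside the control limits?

Compare each point to [411.3, 481.5]: sample 3 = 380.5 < LCL; sample 4 = 380.4 < LCL.

2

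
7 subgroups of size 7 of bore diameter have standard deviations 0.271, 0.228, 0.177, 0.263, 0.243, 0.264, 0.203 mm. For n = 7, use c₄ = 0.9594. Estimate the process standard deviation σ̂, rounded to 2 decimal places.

0.25

s̄ = (0.271 + 0.228 + 0.177 + 0.263 + 0.243 + 0.264 + 0.203) / 7 = 0.2356
σ̂ = s̄ / c₄ = 0.2356 / 0.9594 = 0.2455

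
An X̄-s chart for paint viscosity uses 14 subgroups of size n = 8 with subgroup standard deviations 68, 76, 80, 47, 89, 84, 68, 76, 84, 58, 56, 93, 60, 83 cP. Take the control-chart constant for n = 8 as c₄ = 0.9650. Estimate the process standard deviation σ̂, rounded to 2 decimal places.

75.65

s̄ = (68 + 76 + 80 + 47 + 89 + 84 + 68 + 76 + 84 + 58 + 56 + 93 + 60 + 83) / 14 = 73.0000
σ̂ = s̄ / c₄ = 73.0000 / 0.9650 = 75.6477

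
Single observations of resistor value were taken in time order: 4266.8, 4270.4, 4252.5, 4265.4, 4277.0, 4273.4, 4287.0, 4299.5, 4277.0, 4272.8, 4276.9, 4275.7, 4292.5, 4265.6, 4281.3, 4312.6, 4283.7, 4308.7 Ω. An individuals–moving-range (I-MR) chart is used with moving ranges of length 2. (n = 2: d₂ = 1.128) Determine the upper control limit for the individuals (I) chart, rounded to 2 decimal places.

X̄ = (4266.8 + 4270.4 + 4252.5 + 4265.4 + 4277.0 + 4273.4 + 4287.0 + 4299.5 + 4277.0 + 4272.8 + 4276.9 + 4275.7 + 4292.5 + 4265.6 + 4281.3 + 4312.6 + 4283.7 + 4308.7) / 18 = 4279.9333
Moving ranges: 3.6, 17.9, 12.9, 11.6, 3.6, 13.6, 12.5, 22.5, 4.2, 4.1, 1.2, 16.8, 26.9, 15.7, 31.3, 28.9, 25.0; M̄R̄ = 252.3000 / 17 = 14.8412
UCL = X̄ + 3·M̄R̄/d₂ = 4279.9333 + 3 × 14.8412 / 1.128 = 4319.4045

4319.40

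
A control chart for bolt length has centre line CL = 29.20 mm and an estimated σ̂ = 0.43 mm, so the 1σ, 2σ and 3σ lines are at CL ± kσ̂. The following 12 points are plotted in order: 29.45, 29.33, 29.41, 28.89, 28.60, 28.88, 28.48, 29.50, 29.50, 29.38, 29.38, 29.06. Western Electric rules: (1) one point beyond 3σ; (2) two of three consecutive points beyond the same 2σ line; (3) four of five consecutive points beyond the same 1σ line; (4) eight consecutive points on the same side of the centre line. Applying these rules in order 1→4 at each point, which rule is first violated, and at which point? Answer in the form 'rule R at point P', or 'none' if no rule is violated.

none

Zone of each point (C = within 1σ̂, B = 1σ̂–2σ̂, A = 2σ̂–3σ̂, * = beyond 3σ̂; sign = side of CL): 1:+C, 2:+C, 3:+C, 4:-C, 5:-B, 6:-C, 7:-B, 8:+C, 9:+C, 10:+C, 11:+C, 12:-C
No rule fires across all 12 points.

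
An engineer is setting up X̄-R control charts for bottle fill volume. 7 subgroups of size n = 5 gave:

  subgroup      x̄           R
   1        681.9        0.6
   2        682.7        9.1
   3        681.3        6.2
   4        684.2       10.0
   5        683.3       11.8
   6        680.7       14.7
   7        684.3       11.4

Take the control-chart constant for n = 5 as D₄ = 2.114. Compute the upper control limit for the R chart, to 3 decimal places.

19.268

R̄ = (0.6 + 9.1 + 6.2 + 10.0 + 11.8 + 14.7 + 11.4) / 7 = 63.8000 / 7 = 9.1143
UCL_R = D₄·R̄ = 2.114 × 9.1143 = 19.2676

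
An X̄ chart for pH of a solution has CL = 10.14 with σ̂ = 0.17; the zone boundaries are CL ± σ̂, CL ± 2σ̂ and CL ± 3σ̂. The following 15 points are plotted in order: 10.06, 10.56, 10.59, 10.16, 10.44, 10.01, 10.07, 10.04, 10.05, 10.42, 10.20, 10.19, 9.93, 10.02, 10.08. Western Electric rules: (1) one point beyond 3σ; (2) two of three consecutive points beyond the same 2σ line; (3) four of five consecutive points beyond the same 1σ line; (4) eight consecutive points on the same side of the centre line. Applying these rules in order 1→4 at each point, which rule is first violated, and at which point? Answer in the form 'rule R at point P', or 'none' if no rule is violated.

rule 2 at point 3

Zone of each point (C = within 1σ̂, B = 1σ̂–2σ̂, A = 2σ̂–3σ̂, * = beyond 3σ̂; sign = side of CL): 1:-C, 2:+A, 3:+A, 4:+C, 5:+B, 6:-C, 7:-C, 8:-C, 9:-C, 10:+B, 11:+C, 12:+C, 13:-B, 14:-C, 15:-C
Rule 2 (two of three consecutive points beyond the same 2σ limit) is satisfied at point 3.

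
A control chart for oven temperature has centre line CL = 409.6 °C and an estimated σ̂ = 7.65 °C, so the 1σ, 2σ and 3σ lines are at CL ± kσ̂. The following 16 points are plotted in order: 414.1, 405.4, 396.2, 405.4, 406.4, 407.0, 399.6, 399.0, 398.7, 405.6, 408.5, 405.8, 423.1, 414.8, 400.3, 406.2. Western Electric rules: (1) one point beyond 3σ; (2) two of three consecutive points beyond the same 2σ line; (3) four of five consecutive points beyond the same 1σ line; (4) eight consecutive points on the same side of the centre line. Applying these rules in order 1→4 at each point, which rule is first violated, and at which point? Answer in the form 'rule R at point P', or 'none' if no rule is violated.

rule 4 at point 9

Zone of each point (C = within 1σ̂, B = 1σ̂–2σ̂, A = 2σ̂–3σ̂, * = beyond 3σ̂; sign = side of CL): 1:+C, 2:-C, 3:-B, 4:-C, 5:-C, 6:-C, 7:-B, 8:-B, 9:-B, 10:-C, 11:-C, 12:-C, 13:+B, 14:+C, 15:-B, 16:-C
Rule 4 (eight consecutive points on the same side of the centre line) is satisfied at point 9.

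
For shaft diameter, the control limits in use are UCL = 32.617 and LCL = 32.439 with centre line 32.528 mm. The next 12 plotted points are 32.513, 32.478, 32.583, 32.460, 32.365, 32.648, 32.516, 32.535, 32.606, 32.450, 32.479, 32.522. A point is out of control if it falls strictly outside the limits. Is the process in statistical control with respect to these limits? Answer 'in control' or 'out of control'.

out of control

Compare each point to [32.439, 32.617]: sample 5 = 32.365 < LCL; sample 6 = 32.648 > UCL.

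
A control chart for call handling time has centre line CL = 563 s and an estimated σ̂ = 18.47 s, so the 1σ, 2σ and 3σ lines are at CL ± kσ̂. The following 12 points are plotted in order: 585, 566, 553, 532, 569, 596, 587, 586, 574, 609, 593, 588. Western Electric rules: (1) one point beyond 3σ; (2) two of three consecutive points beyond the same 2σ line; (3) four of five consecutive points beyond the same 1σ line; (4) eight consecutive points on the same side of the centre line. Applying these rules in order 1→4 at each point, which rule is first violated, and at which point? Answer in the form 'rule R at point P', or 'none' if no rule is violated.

Zone of each point (C = within 1σ̂, B = 1σ̂–2σ̂, A = 2σ̂–3σ̂, * = beyond 3σ̂; sign = side of CL): 1:+B, 2:+C, 3:-C, 4:-B, 5:+C, 6:+B, 7:+B, 8:+B, 9:+C, 10:+A, 11:+B, 12:+B
Rule 3 (four of five consecutive points beyond the same 1σ limit) is satisfied at point 10.

rule 3 at point 10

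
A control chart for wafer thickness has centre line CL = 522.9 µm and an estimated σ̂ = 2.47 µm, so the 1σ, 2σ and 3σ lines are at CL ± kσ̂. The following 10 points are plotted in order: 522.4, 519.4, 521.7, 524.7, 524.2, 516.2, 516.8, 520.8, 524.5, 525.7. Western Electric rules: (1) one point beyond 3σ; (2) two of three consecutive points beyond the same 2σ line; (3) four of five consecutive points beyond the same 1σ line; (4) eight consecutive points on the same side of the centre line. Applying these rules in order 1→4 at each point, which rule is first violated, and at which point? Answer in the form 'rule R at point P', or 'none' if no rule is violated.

Zone of each point (C = within 1σ̂, B = 1σ̂–2σ̂, A = 2σ̂–3σ̂, * = beyond 3σ̂; sign = side of CL): 1:-C, 2:-B, 3:-C, 4:+C, 5:+C, 6:-A, 7:-A, 8:-C, 9:+C, 10:+B
Rule 2 (two of three consecutive points beyond the same 2σ limit) is satisfied at point 7.

rule 2 at point 7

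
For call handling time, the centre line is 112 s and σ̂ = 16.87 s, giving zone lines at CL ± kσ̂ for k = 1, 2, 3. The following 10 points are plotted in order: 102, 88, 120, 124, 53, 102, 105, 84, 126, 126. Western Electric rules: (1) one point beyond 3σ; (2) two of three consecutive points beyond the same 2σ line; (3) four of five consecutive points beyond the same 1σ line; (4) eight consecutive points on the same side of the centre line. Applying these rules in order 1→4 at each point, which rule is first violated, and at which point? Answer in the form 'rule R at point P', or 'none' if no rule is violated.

Zone of each point (C = within 1σ̂, B = 1σ̂–2σ̂, A = 2σ̂–3σ̂, * = beyond 3σ̂; sign = side of CL): 1:-C, 2:-B, 3:+C, 4:+C, 5:-*, 6:-C, 7:-C, 8:-B, 9:+C, 10:+C
Rule 1 (one point beyond the 3σ limits) is satisfied at point 5.

rule 1 at point 5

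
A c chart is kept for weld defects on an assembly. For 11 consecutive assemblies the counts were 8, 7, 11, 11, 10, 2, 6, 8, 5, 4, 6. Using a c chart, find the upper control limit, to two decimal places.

15.08

c̄ = (8 + 7 + 11 + 11 + 10 + 2 + 6 + 8 + 5 + 4 + 6) / 11 = 78 / 11 = 7.0909
UCL = c̄ + 3√c̄ = 7.0909 + 3 × √7.0909 = 7.0909 + 3 × 2.6629 = 15.0795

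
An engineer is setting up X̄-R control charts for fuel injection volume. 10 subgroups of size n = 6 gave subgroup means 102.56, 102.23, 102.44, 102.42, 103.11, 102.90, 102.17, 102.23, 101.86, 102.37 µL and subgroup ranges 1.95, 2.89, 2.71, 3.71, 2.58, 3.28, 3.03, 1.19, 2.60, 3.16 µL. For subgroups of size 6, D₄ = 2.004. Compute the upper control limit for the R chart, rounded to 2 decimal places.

5.43

R̄ = (1.95 + 2.89 + 2.71 + 3.71 + 2.58 + 3.28 + 3.03 + 1.19 + 2.60 + 3.16) / 10 = 27.1000 / 10 = 2.7100
UCL_R = D₄·R̄ = 2.004 × 2.7100 = 5.4308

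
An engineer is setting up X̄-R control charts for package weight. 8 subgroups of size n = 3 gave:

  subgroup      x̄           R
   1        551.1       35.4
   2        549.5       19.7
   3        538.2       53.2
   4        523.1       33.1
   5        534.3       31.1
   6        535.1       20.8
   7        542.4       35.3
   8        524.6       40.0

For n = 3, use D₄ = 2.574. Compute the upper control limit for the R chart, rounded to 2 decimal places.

R̄ = (35.4 + 19.7 + 53.2 + 33.1 + 31.1 + 20.8 + 35.3 + 40.0) / 8 = 268.6000 / 8 = 33.5750
UCL_R = D₄·R̄ = 2.574 × 33.5750 = 86.4220

86.42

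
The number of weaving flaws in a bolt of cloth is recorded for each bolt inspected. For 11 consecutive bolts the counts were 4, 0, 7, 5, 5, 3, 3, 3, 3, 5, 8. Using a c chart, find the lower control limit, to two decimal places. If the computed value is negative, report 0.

0.00

c̄ = (4 + 0 + 7 + 5 + 5 + 3 + 3 + 3 + 3 + 5 + 8) / 11 = 46 / 11 = 4.1818
LCL = c̄ − 3√c̄ = 4.1818 − 3 × 2.0449 = -1.9530 → 0 (cannot be negative)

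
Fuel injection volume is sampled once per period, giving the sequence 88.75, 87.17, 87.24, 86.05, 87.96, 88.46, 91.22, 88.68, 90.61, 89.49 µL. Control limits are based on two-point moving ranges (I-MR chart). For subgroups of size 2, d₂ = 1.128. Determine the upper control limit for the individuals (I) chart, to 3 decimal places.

X̄ = (88.75 + 87.17 + 87.24 + 86.05 + 87.96 + 88.46 + 91.22 + 88.68 + 90.61 + 89.49) / 10 = 88.5630
Moving ranges: 1.58, 0.07, 1.19, 1.91, 0.50, 2.76, 2.54, 1.93, 1.12; M̄R̄ = 13.6000 / 9 = 1.5111
UCL = X̄ + 3·M̄R̄/d₂ = 88.5630 + 3 × 1.5111 / 1.128 = 92.5819

92.582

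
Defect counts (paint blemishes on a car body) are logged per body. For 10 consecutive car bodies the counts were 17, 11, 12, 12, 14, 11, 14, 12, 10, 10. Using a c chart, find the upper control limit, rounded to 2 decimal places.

c̄ = (17 + 11 + 12 + 12 + 14 + 11 + 14 + 12 + 10 + 10) / 10 = 123 / 10 = 12.3000
UCL = c̄ + 3√c̄ = 12.3000 + 3 × √12.3000 = 12.3000 + 3 × 3.5071 = 22.8214

22.82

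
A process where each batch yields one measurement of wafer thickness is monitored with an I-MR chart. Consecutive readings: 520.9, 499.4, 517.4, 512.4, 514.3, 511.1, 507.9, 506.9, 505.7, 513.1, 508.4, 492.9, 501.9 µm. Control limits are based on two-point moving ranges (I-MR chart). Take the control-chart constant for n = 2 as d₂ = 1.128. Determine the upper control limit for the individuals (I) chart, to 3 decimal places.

528.940

X̄ = (520.9 + 499.4 + 517.4 + 512.4 + 514.3 + 511.1 + 507.9 + 506.9 + 505.7 + 513.1 + 508.4 + 492.9 + 501.9) / 13 = 508.6385
Moving ranges: 21.5, 18.0, 5.0, 1.9, 3.2, 3.2, 1.0, 1.2, 7.4, 4.7, 15.5, 9.0; M̄R̄ = 91.6000 / 12 = 7.6333
UCL = X̄ + 3·M̄R̄/d₂ = 508.6385 + 3 × 7.6333 / 1.128 = 528.9399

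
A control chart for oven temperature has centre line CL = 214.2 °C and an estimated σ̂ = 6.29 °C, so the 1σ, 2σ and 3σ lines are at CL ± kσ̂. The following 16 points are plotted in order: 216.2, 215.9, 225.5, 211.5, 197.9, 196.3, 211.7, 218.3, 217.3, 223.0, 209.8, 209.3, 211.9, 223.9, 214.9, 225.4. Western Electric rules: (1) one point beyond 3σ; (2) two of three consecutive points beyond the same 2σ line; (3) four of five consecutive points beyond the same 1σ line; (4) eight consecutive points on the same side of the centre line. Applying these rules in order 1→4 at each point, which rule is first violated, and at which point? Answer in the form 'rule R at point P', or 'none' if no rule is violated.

rule 2 at point 6

Zone of each point (C = within 1σ̂, B = 1σ̂–2σ̂, A = 2σ̂–3σ̂, * = beyond 3σ̂; sign = side of CL): 1:+C, 2:+C, 3:+B, 4:-C, 5:-A, 6:-A, 7:-C, 8:+C, 9:+C, 10:+B, 11:-C, 12:-C, 13:-C, 14:+B, 15:+C, 16:+B
Rule 2 (two of three consecutive points beyond the same 2σ limit) is satisfied at point 6.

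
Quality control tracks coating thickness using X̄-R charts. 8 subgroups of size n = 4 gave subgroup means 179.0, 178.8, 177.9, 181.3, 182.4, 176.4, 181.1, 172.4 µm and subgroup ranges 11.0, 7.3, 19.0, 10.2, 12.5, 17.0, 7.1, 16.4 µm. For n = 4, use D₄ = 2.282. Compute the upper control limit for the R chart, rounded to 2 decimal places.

28.67

R̄ = (11.0 + 7.3 + 19.0 + 10.2 + 12.5 + 17.0 + 7.1 + 16.4) / 8 = 100.5000 / 8 = 12.5625
UCL_R = D₄·R̄ = 2.282 × 12.5625 = 28.6676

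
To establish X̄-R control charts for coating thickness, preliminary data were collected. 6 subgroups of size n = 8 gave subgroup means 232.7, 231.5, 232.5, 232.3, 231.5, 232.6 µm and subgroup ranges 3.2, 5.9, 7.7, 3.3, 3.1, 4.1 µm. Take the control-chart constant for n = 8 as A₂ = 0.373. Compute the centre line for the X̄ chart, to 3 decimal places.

X̄̄ = (232.7 + 231.5 + 232.5 + 232.3 + 231.5 + 232.6) / 6 = 1393.1000 / 6 = 232.1833
CL = X̄̄ = 232.1833

232.183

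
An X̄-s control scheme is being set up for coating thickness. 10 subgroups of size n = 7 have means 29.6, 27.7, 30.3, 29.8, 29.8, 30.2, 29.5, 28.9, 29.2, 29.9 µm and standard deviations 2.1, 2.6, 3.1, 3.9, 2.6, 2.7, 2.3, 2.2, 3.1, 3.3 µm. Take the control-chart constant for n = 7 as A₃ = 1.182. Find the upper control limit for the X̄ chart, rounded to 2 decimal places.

32.79

X̄̄ = (29.6 + 27.7 + 30.3 + 29.8 + 29.8 + 30.2 + 29.5 + 28.9 + 29.2 + 29.9) / 10 = 29.4900
s̄ = (2.1 + 2.6 + 3.1 + 3.9 + 2.6 + 2.7 + 2.3 + 2.2 + 3.1 + 3.3) / 10 = 2.7900
UCL = X̄̄ + A₃·s̄ = 29.4900 + 1.182 × 2.7900 = 32.7878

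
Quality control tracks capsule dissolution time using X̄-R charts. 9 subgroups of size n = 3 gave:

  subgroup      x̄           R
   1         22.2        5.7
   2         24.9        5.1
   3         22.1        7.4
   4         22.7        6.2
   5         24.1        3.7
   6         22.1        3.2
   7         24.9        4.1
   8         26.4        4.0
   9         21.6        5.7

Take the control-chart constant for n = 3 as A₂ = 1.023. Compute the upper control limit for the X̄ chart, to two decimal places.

X̄̄ = (22.2 + 24.9 + 22.1 + 22.7 + 24.1 + 22.1 + 24.9 + 26.4 + 21.6) / 9 = 211.0000 / 9 = 23.4444
R̄ = (5.7 + 5.1 + 7.4 + 6.2 + 3.7 + 3.2 + 4.1 + 4.0 + 5.7) / 9 = 45.1000 / 9 = 5.0111
UCL = X̄̄ + A₂·R̄ = 23.4444 + 1.023 × 5.0111 = 28.5708

28.57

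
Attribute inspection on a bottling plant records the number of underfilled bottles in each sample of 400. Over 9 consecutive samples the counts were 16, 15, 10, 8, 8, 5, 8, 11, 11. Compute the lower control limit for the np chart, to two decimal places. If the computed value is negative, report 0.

0.75

p̄ = Σdᵢ / (k·n) = 92 / (9 × 400) = 0.02556
LCL = np̄ − 3·√(np̄(1−p̄)) = 10.2222 − 3 × 3.1561 = 0.7539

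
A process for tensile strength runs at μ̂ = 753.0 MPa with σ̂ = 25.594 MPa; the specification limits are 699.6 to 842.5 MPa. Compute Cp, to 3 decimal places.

Cp = (USL − LSL) / (6σ̂) = (842.5 − 699.6) / (6 × 25.594) = 142.9000 / 153.5640 = 0.9306

0.931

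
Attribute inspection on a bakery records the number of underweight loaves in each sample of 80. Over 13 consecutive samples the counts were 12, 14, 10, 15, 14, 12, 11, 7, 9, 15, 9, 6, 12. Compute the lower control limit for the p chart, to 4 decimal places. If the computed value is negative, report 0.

p̄ = Σdᵢ / (k·n) = 146 / (13 × 80) = 0.14038
LCL = p̄ − 3·√(p̄(1−p̄)/n) = 0.14038 − 3 × 0.03884 = 0.02387

0.0239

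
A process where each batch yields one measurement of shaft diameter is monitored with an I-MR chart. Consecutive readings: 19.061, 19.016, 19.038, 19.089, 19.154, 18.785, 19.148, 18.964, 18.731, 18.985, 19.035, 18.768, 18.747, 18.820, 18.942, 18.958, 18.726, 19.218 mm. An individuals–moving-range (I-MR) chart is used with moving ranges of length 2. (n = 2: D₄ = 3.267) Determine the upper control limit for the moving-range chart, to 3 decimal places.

0.549

Moving ranges: 0.045, 0.022, 0.051, 0.065, 0.369, 0.363, 0.184, 0.233, 0.254, 0.050, 0.267, 0.021, 0.073, 0.122, 0.016, 0.232, 0.492; M̄R̄ = 2.8590 / 17 = 0.1682
UCL_MR = D₄·M̄R̄ = 3.267 × 0.1682 = 0.5494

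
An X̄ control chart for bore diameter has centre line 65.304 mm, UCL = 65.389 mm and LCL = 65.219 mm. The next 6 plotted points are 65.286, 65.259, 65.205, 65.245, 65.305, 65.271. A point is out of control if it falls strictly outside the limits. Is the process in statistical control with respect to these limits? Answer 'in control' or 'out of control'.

Compare each point to [65.219, 65.389]: sample 3 = 65.205 < LCL.

out of control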